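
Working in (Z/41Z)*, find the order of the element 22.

ord(22) | φ(41) = 41 − 1 = 40 = 2^3 · 5.
Divisors of 40: 1, 2, 4, 5, 8, 10, 20, 40.
Compute 22^d (mod 41) for the divisors d until we hit 1:
22^1 ≡ 22 (mod 41)
22^2 ≡ 33 (mod 41)
22^4 ≡ 23 (mod 41)
22^5 ≡ 14 (mod 41)
22^8 ≡ 37 (mod 41)
22^10 ≡ 32 (mod 41)
22^20 ≡ 40 (mod 41)
22^40 ≡ 1 (mod 41) ✓
So ord_41(22) = 40.

40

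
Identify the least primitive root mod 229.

6

φ(229) = 229 − 1 = 228 = 2^2 · 3 · 19.
Test candidates g = 2, 3, … against the prime factors q ∈ {2, 3, 19} of φ(229): g is a generator iff g^(228/q) ≢ 1 for every such q.
g = 2: 2^114 ≡ 228; 2^76 ≡ 1 — hits 1, so not a primitive root.
g = 3: 3^114 ≡ 1 — hits 1, so not a primitive root.
g = 4: 4^114 ≡ 1 — hits 1, so not a primitive root.
g = 5: 5^114 ≡ 1 — hits 1, so not a primitive root.
g = 6: 6^114 ≡ 228; 6^76 ≡ 134; 6^12 ≡ 165 — none is 1, so 6 is a primitive root.
So 6 is the smallest generator of (Z/229Z)^×.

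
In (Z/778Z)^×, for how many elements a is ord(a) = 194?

96

φ(778) = φ(2)·φ(389) = 1·388 = 388 = 2^2 · 97.
(Z/778Z)^× is cyclic (|G| = 388); a cyclic group of order m has exactly φ(d) elements of each order d | m, and none otherwise.
194 = 2 · 97 divides 388, and φ(194) = 96.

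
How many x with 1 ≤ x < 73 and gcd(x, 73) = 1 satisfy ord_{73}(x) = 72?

24

φ(73) = 73 − 1 = 72 = 2^3 · 3^2.
In a cyclic group of order 72, there are φ(d) elements of order d for each divisor d of 72, and zero for non-divisors.
72 = 2^3 · 3^2 divides 72, and φ(72) = 24.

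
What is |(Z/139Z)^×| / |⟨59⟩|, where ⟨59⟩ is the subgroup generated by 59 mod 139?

3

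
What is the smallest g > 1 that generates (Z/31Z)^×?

3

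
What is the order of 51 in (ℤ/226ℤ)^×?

56

The order of 51 must divide φ(226) = φ(2)·φ(113) = 1·112 = 112 = 2^4 · 7.
Divisors of 112: 1, 2, 4, 7, 8, 14, 16, 28, 56, 112.
Evaluate successive powers at the divisors of 112:
51^1 ≡ 51 (mod 226)
51^2 ≡ 115 (mod 226)
51^4 ≡ 117 (mod 226)
51^7 ≡ 69 (mod 226)
51^8 ≡ 129 (mod 226)
51^14 ≡ 15 (mod 226)
51^16 ≡ 143 (mod 226)
51^28 ≡ 225 (mod 226)
51^56 ≡ 1 (mod 226) ✓
The smallest such exponent is 56, so the order of 51 is 56.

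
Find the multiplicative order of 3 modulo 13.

Since 3 ∈ (Z/13Z)^×, its order divides φ(13) = 13 − 1 = 12 = 2^2 · 3.
Divisors of 12: 1, 2, 3, 4, 6, 12.
Compute 3^d (mod 13) for the divisors d until we hit 1:
3^1 ≡ 3
3^2 ≡ 9
3^3 ≡ 1
Hence ord(3) = 3.

3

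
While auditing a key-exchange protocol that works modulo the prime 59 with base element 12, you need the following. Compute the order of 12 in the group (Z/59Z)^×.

29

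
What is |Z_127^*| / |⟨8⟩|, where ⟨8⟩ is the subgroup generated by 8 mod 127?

By Lagrange's theorem, ord_127(8) divides φ(127) = 127 − 1 = 126 = 2 · 3^2 · 7.
Divisors of 126: 1, 2, 3, 6, 7, 9, 14, 18, 21, 42, 63, 126.
Compute 8^d (mod 127) for the divisors d until we hit 1:
8^1 ≡ 8 (mod 127)
8^2 ≡ 64 (mod 127)
8^3 ≡ 4 (mod 127)
8^6 ≡ 16 (mod 127)
8^7 ≡ 1 (mod 127) ✓
The order of 8 is 7, so the subgroup it generates has 7 elements.
[(Z/127Z)^× : ⟨8⟩] = 126/7 = 18.

18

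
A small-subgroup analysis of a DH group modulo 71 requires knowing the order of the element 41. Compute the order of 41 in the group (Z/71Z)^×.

ord(41) | φ(71) = 71 − 1 = 70 = 2 · 5 · 7.
Divisors of 70: 1, 2, 5, 7, 10, 14, 35, 70.
Evaluate successive powers at the divisors of 70:
41^1 ≡ 41 (mod 71)
41^2 ≡ 48 (mod 71)
41^5 ≡ 34 (mod 71)
41^7 ≡ 70 (mod 71)
41^10 ≡ 20 (mod 71)
41^14 ≡ 1 (mod 71) ✓
The smallest such exponent is 14, so the order of 41 is 14.

14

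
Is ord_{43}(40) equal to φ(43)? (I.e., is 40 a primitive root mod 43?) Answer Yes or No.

No

φ(43) = 43 − 1 = 42 = 2 · 3 · 7.
40 is a primitive root mod 43 iff 40^(φ(43)/q) ≢ 1 for every prime q | φ(43), i.e. q ∈ {2, 3, 7}.
40^21 ≡ 1 (mod 43)  [q = 2: ≡ 1 ✗]
40^14 ≡ 36 (mod 43)  [q = 3: ≢ 1 ✓]
40^6 ≡ 41 (mod 43)  [q = 7: ≢ 1 ✓]
The check at q = 2 fails, so 40 generates a proper subgroup.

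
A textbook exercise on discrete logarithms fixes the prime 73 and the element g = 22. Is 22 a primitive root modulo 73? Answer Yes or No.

φ(73) = 73 − 1 = 72 = 2^3 · 3^2.
22 is a primitive root mod 73 iff 22^(φ(73)/q) ≢ 1 for every prime q | φ(73), i.e. q ∈ {2, 3}.
22^36 ≡ 72 (mod 73)  [q = 2: ≢ 1 ✓]
22^24 ≡ 1 (mod 73)  [q = 3: ≡ 1 ✗]
22^24 ≡ 1 shows ord(22) | 24, strictly less than φ(73); not a primitive root.

No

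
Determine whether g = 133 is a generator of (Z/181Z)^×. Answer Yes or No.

φ(181) = 181 − 1 = 180 = 2^2 · 3^2 · 5.
Test 133^(180/q) mod 181 for each prime factor q of 180:
133^90 ≡ 1 (mod 181)  [q = 2: ≡ 1 ✗]
133^60 ≡ 1 (mod 181)  [q = 3: ≡ 1 ✗]
133^36 ≡ 1 (mod 181)  [q = 5: ≡ 1 ✗]
Since 133^90 ≡ 1, the order of 133 divides 90 < 180, so 133 is not a primitive root.

No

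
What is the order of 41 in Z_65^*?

12

The order of 41 must divide φ(65) = φ(5·13) = (5−1)·(13−1) = 4·12 = 48 = 2^4 · 3.
Divisors of 48: 1, 2, 3, 4, 6, 8, 12, 16, 24, 48.
Compute 41^d (mod 65) for the divisors d until we hit 1:
41^1 ≡ 41
41^2 ≡ 56
41^3 ≡ 21
41^4 ≡ 16
41^6 ≡ 51
41^8 ≡ 61
41^12 ≡ 1
Therefore the multiplicative order of 41 modulo 65 is 12.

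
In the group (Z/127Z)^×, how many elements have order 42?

12

φ(127) = 127 − 1 = 126 = 2 · 3^2 · 7.
Since (Z/127Z)^× is cyclic of order 126, the number of elements of order d is φ(d) when d | 126 and 0 otherwise.
42 = 2 · 3 · 7 divides 126, and φ(42) = 12.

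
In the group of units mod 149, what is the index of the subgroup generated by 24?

By Lagrange's theorem, ord_149(24) divides φ(149) = 149 − 1 = 148 = 2^2 · 37.
Divisors of 148: 1, 2, 4, 37, 74, 148.
Test each divisor d:
24^1 ≡ 24 (mod 149)
24^2 ≡ 129 (mod 149)
24^4 ≡ 102 (mod 149)
24^37 ≡ 148 (mod 149)
24^74 ≡ 1 (mod 149) ✓
The order of 24 is 74, so the subgroup it generates has 74 elements.
The index is φ(149) / ord(24) = 148 / 74 = 2.

2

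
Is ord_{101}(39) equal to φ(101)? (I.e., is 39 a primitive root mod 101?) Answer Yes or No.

No

φ(101) = 101 − 1 = 100 = 2^2 · 5^2.
39 is a primitive root mod 101 iff 39^(φ(101)/q) ≢ 1 for every prime q | φ(101), i.e. q ∈ {2, 5}.
39^50 ≡ 100 (mod 101)  [q = 2: ≢ 1 ✓]
39^20 ≡ 1 (mod 101)  [q = 5: ≡ 1 ✗]
Since 39^20 ≡ 1, the order of 39 divides 20 < 100, so 39 is not a primitive root.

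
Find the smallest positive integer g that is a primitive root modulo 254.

3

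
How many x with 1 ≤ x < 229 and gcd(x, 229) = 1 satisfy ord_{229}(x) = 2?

1

φ(229) = 229 − 1 = 228 = 2^2 · 3 · 19.
In a cyclic group of order 228, there are φ(d) elements of order d for each divisor d of 228, and zero for non-divisors.
2 | 228, and φ(2) = 2 − 1 = 1.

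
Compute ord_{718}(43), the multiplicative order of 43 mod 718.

358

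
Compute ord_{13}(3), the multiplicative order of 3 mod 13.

3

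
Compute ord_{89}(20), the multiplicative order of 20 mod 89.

44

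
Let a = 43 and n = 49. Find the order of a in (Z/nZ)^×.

7

ord(43) | φ(49) = φ(7^2) = 7·(7−1) = 42 = 2 · 3 · 7.
Divisors of 42: 1, 2, 3, 6, 7, 14, 21, 42.
Compute 43^d (mod 49) for the divisors d until we hit 1:
43^1 ≡ 43 (mod 49)
43^2 ≡ 36 (mod 49)
43^3 ≡ 29 (mod 49)
43^6 ≡ 8 (mod 49)
43^7 ≡ 1 (mod 49) ✓
Hence ord(43) = 7.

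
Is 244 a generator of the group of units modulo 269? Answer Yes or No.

φ(269) = 269 − 1 = 268 = 2^2 · 67.
Test 244^(268/q) mod 269 for each prime factor q of 268:
244^134 ≡ 1 (mod 269)  [q = 2: ≡ 1 ✗]
244^4 ≡ 37 (mod 269)  [q = 67: ≢ 1 ✓]
The check at q = 2 fails, so 244 generates a proper subgroup.

No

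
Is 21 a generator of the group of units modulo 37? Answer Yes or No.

No

φ(37) = 37 − 1 = 36 = 2^2 · 3^2.
21 is a primitive root mod 37 iff 21^(φ(37)/q) ≢ 1 for every prime q | φ(37), i.e. q ∈ {2, 3}.
21^18 ≡ 1 (mod 37)  [q = 2: ≡ 1 ✗]
21^12 ≡ 26 (mod 37)  [q = 3: ≢ 1 ✓]
Since 21^18 ≡ 1, the order of 21 divides 18 < 36, so 21 is not a primitive root.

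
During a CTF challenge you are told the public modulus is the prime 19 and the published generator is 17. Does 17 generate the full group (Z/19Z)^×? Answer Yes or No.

No

φ(19) = 19 − 1 = 18 = 2 · 3^2.
It suffices to check that the order of 17 is not a proper divisor of 18: compute 17^(18/q) for q ∈ {2, 3}.
17^9 ≡ 1 (mod 19)  [q = 2: ≡ 1 ✗]
17^6 ≡ 7 (mod 19)  [q = 3: ≢ 1 ✓]
17^9 ≡ 1 shows ord(17) | 9, strictly less than φ(19); not a primitive root.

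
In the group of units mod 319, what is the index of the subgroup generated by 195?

2

ord(195) | φ(319) = φ(11·29) = (11−1)·(29−1) = 10·28 = 280 = 2^3 · 5 · 7.
Divisors of 280: 1, 2, 4, 5, 7, 8, 10, 14, 20, 28, 35, 40, 56, 70, 140, 280.
Evaluate successive powers at the divisors of 280:
195^1 ≡ 195
195^2 ≡ 64
195^4 ≡ 268
195^5 ≡ 263
195^7 ≡ 244
195^8 ≡ 49
195^10 ≡ 265
195^14 ≡ 202
195^20 ≡ 45
195^28 ≡ 291
195^35 ≡ 186
195^40 ≡ 111
195^56 ≡ 146
195^70 ≡ 144
195^140 ≡ 1
So ord_319(195) = 140, hence |⟨195⟩| = 140.
Index = |(Z/319Z)^×| / |⟨195⟩| = 280 / 140 = 2.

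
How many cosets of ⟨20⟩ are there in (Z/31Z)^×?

2

By Lagrange's theorem, ord_31(20) divides φ(31) = 31 − 1 = 30 = 2 · 3 · 5.
Divisors of 30: 1, 2, 3, 5, 6, 10, 15, 30.
Evaluate successive powers at the divisors of 30:
20^1 ≡ 20 (mod 31)
20^2 ≡ 28 (mod 31)
20^3 ≡ 2 (mod 31)
20^5 ≡ 25 (mod 31)
20^6 ≡ 4 (mod 31)
20^10 ≡ 5 (mod 31)
20^15 ≡ 1 (mod 31) ✓
The order of 20 is 15, so the subgroup it generates has 15 elements.
The index is φ(31) / ord(20) = 30 / 15 = 2.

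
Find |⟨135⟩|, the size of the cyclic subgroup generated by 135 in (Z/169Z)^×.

ord(135) | φ(169) = φ(13^2) = 13·(13−1) = 156 = 2^2 · 3 · 13.
Divisors of 156: 1, 2, 3, 4, 6, 12, 13, 26, 39, 52, 78, 156.
Test each divisor d:
135^1 ≡ 135
135^2 ≡ 142
135^3 ≡ 73
135^4 ≡ 53
135^6 ≡ 90
135^12 ≡ 157
135^13 ≡ 70
135^26 ≡ 168
135^39 ≡ 99
135^52 ≡ 1
Hence ord(135) = 52.

52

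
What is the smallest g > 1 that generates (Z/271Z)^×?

6

φ(271) = 271 − 1 = 270 = 2 · 3^3 · 5.
g is a primitive root iff g^(270/q) ≢ 1 (mod 271) for each prime q ∈ {2, 3, 5}.
g = 2: 2^135 ≡ 1 — hits 1, so not a primitive root.
g = 3: 3^135 ≡ 270; 3^90 ≡ 1 — hits 1, so not a primitive root.
g = 4: 4^135 ≡ 1 — hits 1, so not a primitive root.
g = 5: 5^135 ≡ 1 — hits 1, so not a primitive root.
g = 6: 6^135 ≡ 270; 6^90 ≡ 242; 6^54 ≡ 10 — none is 1, so 6 is a primitive root.
Hence the least primitive root of 271 is 6.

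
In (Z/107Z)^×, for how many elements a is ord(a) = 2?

φ(107) = 107 − 1 = 106 = 2 · 53.
Since (Z/107Z)^× is cyclic of order 106, the number of elements of order d is φ(d) when d | 106 and 0 otherwise.
2 | 106, and φ(2) = 2 − 1 = 1.

1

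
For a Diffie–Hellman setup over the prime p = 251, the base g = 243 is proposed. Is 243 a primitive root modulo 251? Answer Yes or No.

No

φ(251) = 251 − 1 = 250 = 2 · 5^3.
An element g generates (Z/251Z)^× iff g^(250/q) ≢ 1 (mod 251) for each prime q ∈ {2, 5}.
243^125 ≡ 1 (mod 251)  [q = 2: ≡ 1 ✗]
243^50 ≡ 1 (mod 251)  [q = 5: ≡ 1 ✗]
The check at q = 2 fails, so 243 generates a proper subgroup.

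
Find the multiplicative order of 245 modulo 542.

135

Since 245 ∈ (Z/542Z)^×, its order divides φ(542) = φ(2)·φ(271) = 1·270 = 270 = 2 · 3^3 · 5.
Divisors of 270: 1, 2, 3, 5, 6, 9, 10, 15, 18, 27, 30, 45, 54, 90, 135, 270.
Test each divisor d:
245^1 ≡ 245 (mod 542)
245^2 ≡ 405 (mod 542)
245^3 ≡ 39 (mod 542)
245^5 ≡ 77 (mod 542)
245^6 ≡ 437 (mod 542)
245^9 ≡ 241 (mod 542)
245^10 ≡ 509 (mod 542)
245^15 ≡ 169 (mod 542)
245^18 ≡ 87 (mod 542)
245^27 ≡ 371 (mod 542)
245^30 ≡ 377 (mod 542)
245^45 ≡ 299 (mod 542)
245^54 ≡ 515 (mod 542)
245^90 ≡ 513 (mod 542)
245^135 ≡ 1 (mod 542) ✓
Hence ord(245) = 135.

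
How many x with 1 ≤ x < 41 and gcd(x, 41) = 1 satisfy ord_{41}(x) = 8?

4

φ(41) = 41 − 1 = 40 = 2^3 · 5.
Since (Z/41Z)^× is cyclic of order 40, the number of elements of order d is φ(d) when d | 40 and 0 otherwise.
8 = 2^3 divides 40, and φ(8) = 4.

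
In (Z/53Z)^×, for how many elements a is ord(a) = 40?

0

φ(53) = 53 − 1 = 52 = 2^2 · 13.
(Z/53Z)^× is cyclic (|G| = 52); a cyclic group of order m has exactly φ(d) elements of each order d | m, and none otherwise.
Since 40 ∤ 52, the count is 0.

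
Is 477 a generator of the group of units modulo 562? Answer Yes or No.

No

φ(562) = φ(2)·φ(281) = 1·280 = 280 = 2^3 · 5 · 7.
Test 477^(280/q) mod 562 for each prime factor q of 280:
477^140 ≡ 1 (mod 562)  [q = 2: ≡ 1 ✗]
477^56 ≡ 371 (mod 562)  [q = 5: ≢ 1 ✓]
477^40 ≡ 181 (mod 562)  [q = 7: ≢ 1 ✓]
477^140 ≡ 1 shows ord(477) | 140, strictly less than φ(562); not a primitive root.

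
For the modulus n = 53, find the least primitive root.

φ(53) = 53 − 1 = 52 = 2^2 · 13.
Test candidates g = 2, 3, … against the prime factors q ∈ {2, 13} of φ(53): g is a generator iff g^(52/q) ≢ 1 for every such q.
g = 2: 2^26 ≡ 52; 2^4 ≡ 16 — none is 1, so 2 is a primitive root.
Hence the least primitive root of 53 is 2.

2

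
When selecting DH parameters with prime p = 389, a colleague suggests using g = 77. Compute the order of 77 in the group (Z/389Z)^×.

The order of 77 must divide φ(389) = 389 − 1 = 388 = 2^2 · 97.
Divisors of 388: 1, 2, 4, 97, 194, 388.
Evaluate successive powers at the divisors of 388:
77^1 ≡ 77
77^2 ≡ 94
77^4 ≡ 278
77^97 ≡ 1
Therefore the multiplicative order of 77 modulo 389 is 97.

97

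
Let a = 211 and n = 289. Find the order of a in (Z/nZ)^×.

By Lagrange's theorem, ord_289(211) divides φ(289) = φ(17^2) = 17·(17−1) = 272 = 2^4 · 17.
Divisors of 272: 1, 2, 4, 8, 16, 17, 34, 68, 136, 272.
Test each divisor d:
211^1 ≡ 211
211^2 ≡ 15
211^4 ≡ 225
211^8 ≡ 50
211^16 ≡ 188
211^17 ≡ 75
211^34 ≡ 134
211^68 ≡ 38
211^136 ≡ 288
211^272 ≡ 1
Hence ord(211) = 272.

272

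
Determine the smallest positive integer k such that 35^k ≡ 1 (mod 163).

81

Since 35 ∈ (Z/163Z)^×, its order divides φ(163) = 163 − 1 = 162 = 2 · 3^4.
Divisors of 162: 1, 2, 3, 6, 9, 18, 27, 54, 81, 162.
Check 35^d mod 163 for each divisor in increasing order:
35^1 ≡ 35 (mod 163)
35^2 ≡ 84 (mod 163)
35^3 ≡ 6 (mod 163)
35^6 ≡ 36 (mod 163)
35^9 ≡ 53 (mod 163)
35^18 ≡ 38 (mod 163)
35^27 ≡ 58 (mod 163)
35^54 ≡ 104 (mod 163)
35^81 ≡ 1 (mod 163) ✓
The smallest such exponent is 81, so the order of 35 is 81.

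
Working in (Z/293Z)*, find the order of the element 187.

By Lagrange's theorem, ord_293(187) divides φ(293) = 293 − 1 = 292 = 2^2 · 73.
Divisors of 292: 1, 2, 4, 73, 146, 292.
Check 187^d mod 293 for each divisor in increasing order:
187^1 ≡ 187 (mod 293)
187^2 ≡ 102 (mod 293)
187^4 ≡ 149 (mod 293)
187^73 ≡ 155 (mod 293)
187^146 ≡ 292 (mod 293)
187^292 ≡ 1 (mod 293) ✓
Hence ord(187) = 292.

292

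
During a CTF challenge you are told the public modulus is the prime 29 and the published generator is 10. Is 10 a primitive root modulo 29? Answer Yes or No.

φ(29) = 29 − 1 = 28 = 2^2 · 7.
An element g generates (Z/29Z)^× iff g^(28/q) ≢ 1 (mod 29) for each prime q ∈ {2, 7}.
10^14 ≡ 28 (mod 29)  [q = 2: ≢ 1 ✓]
10^4 ≡ 24 (mod 29)  [q = 7: ≢ 1 ✓]
None equal 1, so ord_29(10) = 28: 10 is a primitive root.

Yes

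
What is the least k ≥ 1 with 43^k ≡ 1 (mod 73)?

24

By Lagrange's theorem, ord_73(43) divides φ(73) = 73 − 1 = 72 = 2^3 · 3^2.
Divisors of 72: 1, 2, 3, 4, 6, 8, 9, 12, 18, 24, 36, 72.
Compute 43^d (mod 73) for the divisors d until we hit 1:
43^1 ≡ 43
43^2 ≡ 24
43^3 ≡ 10
43^4 ≡ 65
43^6 ≡ 27
43^8 ≡ 64
43^9 ≡ 51
43^12 ≡ 72
43^18 ≡ 46
43^24 ≡ 1
Therefore the multiplicative order of 43 modulo 73 is 24.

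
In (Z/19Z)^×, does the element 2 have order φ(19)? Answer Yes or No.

φ(19) = 19 − 1 = 18 = 2 · 3^2.
It suffices to check that the order of 2 is not a proper divisor of 18: compute 2^(18/q) for q ∈ {2, 3}.
2^9 ≡ 18 (mod 19)  [q = 2: ≢ 1 ✓]
2^6 ≡ 7 (mod 19)  [q = 3: ≢ 1 ✓]
None equal 1, so ord_19(2) = 18: 2 is a primitive root.

Yes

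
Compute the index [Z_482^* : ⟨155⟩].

1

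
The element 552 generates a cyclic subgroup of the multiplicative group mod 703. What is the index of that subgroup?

72

By Lagrange's theorem, ord_703(552) divides φ(703) = φ(19·37) = (19−1)·(37−1) = 18·36 = 648 = 2^3 · 3^4.
Divisors of 648: 1, 2, 3, 4, 6, 8, 9, 12, 18, 24, 27, 36, 54, 72, 81, 108, 162, 216, 324, 648.
Check 552^d mod 703 for each divisor in increasing order:
552^1 ≡ 552
552^2 ≡ 305
552^3 ≡ 343
552^4 ≡ 229
552^6 ≡ 248
552^8 ≡ 419
552^9 ≡ 1
Thus |⟨552⟩| = ord(552) = 9.
The index is φ(703) / ord(552) = 648 / 9 = 72.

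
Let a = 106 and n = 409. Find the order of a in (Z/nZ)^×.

68

ord(106) | φ(409) = 409 − 1 = 408 = 2^3 · 3 · 17.
Divisors of 408: 1, 2, 3, 4, 6, 8, 12, 17, 24, 34, 51, 68, 102, 136, 204, 408.
Compute 106^d (mod 409) for the divisors d until we hit 1:
106^1 ≡ 106
106^2 ≡ 193
106^3 ≡ 8
106^4 ≡ 30
106^6 ≡ 64
106^8 ≡ 82
106^12 ≡ 6
106^17 ≡ 266
106^24 ≡ 36
106^34 ≡ 408
106^51 ≡ 143
106^68 ≡ 1
Hence ord(106) = 68.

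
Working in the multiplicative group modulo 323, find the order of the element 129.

144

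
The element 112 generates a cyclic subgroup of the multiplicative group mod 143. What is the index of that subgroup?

6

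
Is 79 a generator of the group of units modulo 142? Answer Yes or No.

No

φ(142) = φ(2)·φ(71) = 1·70 = 70 = 2 · 5 · 7.
An element g generates (Z/142Z)^× iff g^(70/q) ≢ 1 (mod 142) for each prime q ∈ {2, 5, 7}.
79^35 ≡ 1 (mod 142)  [q = 2: ≡ 1 ✗]
79^14 ≡ 57 (mod 142)  [q = 5: ≢ 1 ✓]
79^10 ≡ 91 (mod 142)  [q = 7: ≢ 1 ✓]
79^35 ≡ 1 shows ord(79) | 35, strictly less than φ(142); not a primitive root.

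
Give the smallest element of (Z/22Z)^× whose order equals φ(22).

7

φ(22) = φ(2)·φ(11) = 1·10 = 10 = 2 · 5.
g is a primitive root iff g^(10/q) ≢ 1 (mod 22) for each prime q ∈ {2, 5}.
g = 2: gcd(2, 22) = 2 > 1, not a unit — skip.
g = 3: 3^5 ≡ 1 — hits 1, so not a primitive root.
g = 4: gcd(4, 22) = 2 > 1, not a unit — skip.
g = 5: 5^5 ≡ 1 — hits 1, so not a primitive root.
g = 6: gcd(6, 22) = 2 > 1, not a unit — skip.
g = 7: 7^5 ≡ 21; 7^2 ≡ 5 — none is 1, so 7 is a primitive root.
Hence the least primitive root of 22 is 7.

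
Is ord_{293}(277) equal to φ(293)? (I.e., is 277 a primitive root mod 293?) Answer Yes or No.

No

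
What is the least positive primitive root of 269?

2

φ(269) = 269 − 1 = 268 = 2^2 · 67.
Test candidates g = 2, 3, … against the prime factors q ∈ {2, 67} of φ(269): g is a generator iff g^(268/q) ≢ 1 for every such q.
g = 2: 2^134 ≡ 268; 2^4 ≡ 16 — none is 1, so 2 is a primitive root.
So 2 is the smallest generator of (Z/269Z)^×.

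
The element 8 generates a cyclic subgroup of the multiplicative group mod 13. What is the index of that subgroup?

The order of 8 must divide φ(13) = 13 − 1 = 12 = 2^2 · 3.
Divisors of 12: 1, 2, 3, 4, 6, 12.
Test each divisor d:
8^1 ≡ 8
8^2 ≡ 12
8^3 ≡ 5
8^4 ≡ 1
So ord_13(8) = 4, hence |⟨8⟩| = 4.
The index is φ(13) / ord(8) = 12 / 4 = 3.

3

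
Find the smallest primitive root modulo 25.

2

φ(25) = φ(5^2) = 5·(5−1) = 20 = 2^2 · 5.
g is a primitive root iff g^(20/q) ≢ 1 (mod 25) for each prime q ∈ {2, 5}.
g = 2: 2^10 ≡ 24; 2^4 ≡ 16 — none is 1, so 2 is a primitive root.
Hence the least primitive root of 25 is 2.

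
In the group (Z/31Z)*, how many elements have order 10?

4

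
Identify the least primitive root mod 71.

7

φ(71) = 71 − 1 = 70 = 2 · 5 · 7.
Test candidates g = 2, 3, … against the prime factors q ∈ {2, 5, 7} of φ(71): g is a generator iff g^(70/q) ≢ 1 for every such q.
g = 2: 2^35 ≡ 1 — hits 1, so not a primitive root.
g = 3: 3^35 ≡ 1 — hits 1, so not a primitive root.
g = 4: 4^35 ≡ 1 — hits 1, so not a primitive root.
g = 5: 5^35 ≡ 1 — hits 1, so not a primitive root.
g = 6: 6^35 ≡ 1 — hits 1, so not a primitive root.
g = 7: 7^35 ≡ 70; 7^14 ≡ 54; 7^10 ≡ 45 — none is 1, so 7 is a primitive root.
The smallest primitive root modulo 71 is 7.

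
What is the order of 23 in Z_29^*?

Since 23 ∈ (Z/29Z)^×, its order divides φ(29) = 29 − 1 = 28 = 2^2 · 7.
Divisors of 28: 1, 2, 4, 7, 14, 28.
Check 23^d mod 29 for each divisor in increasing order:
23^1 ≡ 23 (mod 29)
23^2 ≡ 7 (mod 29)
23^4 ≡ 20 (mod 29)
23^7 ≡ 1 (mod 29) ✓
Hence ord(23) = 7.

7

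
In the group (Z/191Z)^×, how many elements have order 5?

4

φ(191) = 191 − 1 = 190 = 2 · 5 · 19.
In a cyclic group of order 190, there are φ(d) elements of order d for each divisor d of 190, and zero for non-divisors.
5 | 190, and φ(5) = 5 − 1 = 4.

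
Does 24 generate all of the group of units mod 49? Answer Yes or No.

φ(49) = φ(7^2) = 7·(7−1) = 42 = 2 · 3 · 7.
An element g generates (Z/49Z)^× iff g^(42/q) ≢ 1 (mod 49) for each prime q ∈ {2, 3, 7}.
24^21 ≡ 48 (mod 49)  [q = 2: ≢ 1 ✓]
24^14 ≡ 30 (mod 49)  [q = 3: ≢ 1 ✓]
24^6 ≡ 36 (mod 49)  [q = 7: ≢ 1 ✓]
All checks pass, so 24 has order 42 and is a primitive root modulo 49.

Yes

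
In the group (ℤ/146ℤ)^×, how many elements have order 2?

φ(146) = φ(2)·φ(73) = 1·72 = 72 = 2^3 · 3^2.
(Z/146Z)^× is cyclic (|G| = 72); a cyclic group of order m has exactly φ(d) elements of each order d | m, and none otherwise.
2 | 72, and φ(2) = 2 − 1 = 1.

1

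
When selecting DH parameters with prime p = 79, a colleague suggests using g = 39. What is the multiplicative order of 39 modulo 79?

Since 39 ∈ (Z/79Z)^×, its order divides φ(79) = 79 − 1 = 78 = 2 · 3 · 13.
Divisors of 78: 1, 2, 3, 6, 13, 26, 39, 78.
Check 39^d mod 79 for each divisor in increasing order:
39^1 ≡ 39
39^2 ≡ 20
39^3 ≡ 69
39^6 ≡ 21
39^13 ≡ 56
39^26 ≡ 55
39^39 ≡ 78
39^78 ≡ 1
Therefore the multiplicative order of 39 modulo 79 is 78.

78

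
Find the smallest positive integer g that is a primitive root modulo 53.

φ(53) = 53 − 1 = 52 = 2^2 · 13.
Test candidates g = 2, 3, … against the prime factors q ∈ {2, 13} of φ(53): g is a generator iff g^(52/q) ≢ 1 for every such q.
g = 2: 2^26 ≡ 52; 2^4 ≡ 16 — none is 1, so 2 is a primitive root.
The smallest primitive root modulo 53 is 2.

2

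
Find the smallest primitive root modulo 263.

φ(263) = 263 − 1 = 262 = 2 · 131.
g is a primitive root iff g^(262/q) ≢ 1 (mod 263) for each prime q ∈ {2, 131}.
g = 2: 2^131 ≡ 1 — hits 1, so not a primitive root.
g = 3: 3^131 ≡ 1 — hits 1, so not a primitive root.
g = 4: 4^131 ≡ 1 — hits 1, so not a primitive root.
g = 5: 5^131 ≡ 262; 5^2 ≡ 25 — none is 1, so 5 is a primitive root.
So 5 is the smallest generator of (Z/263Z)^×.

5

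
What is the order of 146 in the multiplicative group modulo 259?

By Lagrange's theorem, ord_259(146) divides φ(259) = φ(7·37) = (7−1)·(37−1) = 6·36 = 216 = 2^3 · 3^3.
Divisors of 216: 1, 2, 3, 4, 6, 8, 9, 12, 18, 24, 27, 36, 54, 72, 108, 216.
Compute 146^d (mod 259) for the divisors d until we hit 1:
146^1 ≡ 146
146^2 ≡ 78
146^3 ≡ 251
146^4 ≡ 127
146^6 ≡ 64
146^8 ≡ 71
146^9 ≡ 6
146^12 ≡ 211
146^18 ≡ 36
146^24 ≡ 232
146^27 ≡ 216
146^36 ≡ 1
So ord_259(146) = 36.

36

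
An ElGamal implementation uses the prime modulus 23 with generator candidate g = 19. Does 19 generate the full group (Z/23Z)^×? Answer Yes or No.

Yes

φ(23) = 23 − 1 = 22 = 2 · 11.
19 is a primitive root mod 23 iff 19^(φ(23)/q) ≢ 1 for every prime q | φ(23), i.e. q ∈ {2, 11}.
19^11 ≡ 22 (mod 23)  [q = 2: ≢ 1 ✓]
19^2 ≡ 16 (mod 23)  [q = 11: ≢ 1 ✓]
All checks pass, so 19 has order 22 and is a primitive root modulo 23.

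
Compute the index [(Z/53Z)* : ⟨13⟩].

4

Since 13 ∈ (Z/53Z)^×, its order divides φ(53) = 53 − 1 = 52 = 2^2 · 13.
Divisors of 52: 1, 2, 4, 13, 26, 52.
Check 13^d mod 53 for each divisor in increasing order:
13^1 ≡ 13 (mod 53)
13^2 ≡ 10 (mod 53)
13^4 ≡ 47 (mod 53)
13^13 ≡ 1 (mod 53) ✓
Thus |⟨13⟩| = ord(13) = 13.
[(Z/53Z)^× : ⟨13⟩] = 52/13 = 4.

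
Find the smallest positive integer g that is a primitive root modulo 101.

φ(101) = 101 − 1 = 100 = 2^2 · 5^2.
Test candidates g = 2, 3, … against the prime factors q ∈ {2, 5} of φ(101): g is a generator iff g^(100/q) ≢ 1 for every such q.
g = 2: 2^50 ≡ 100; 2^20 ≡ 95 — none is 1, so 2 is a primitive root.
Hence the least primitive root of 101 is 2.

2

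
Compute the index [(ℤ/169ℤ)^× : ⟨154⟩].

1

The order of 154 must divide φ(169) = φ(13^2) = 13·(13−1) = 156 = 2^2 · 3 · 13.
Divisors of 156: 1, 2, 3, 4, 6, 12, 13, 26, 39, 52, 78, 156.
Test each divisor d:
154^1 ≡ 154 (mod 169)
154^2 ≡ 56 (mod 169)
154^3 ≡ 5 (mod 169)
154^4 ≡ 94 (mod 169)
154^6 ≡ 25 (mod 169)
154^12 ≡ 118 (mod 169)
154^13 ≡ 89 (mod 169)
154^26 ≡ 147 (mod 169)
154^39 ≡ 70 (mod 169)
154^52 ≡ 146 (mod 169)
154^78 ≡ 168 (mod 169)
154^156 ≡ 1 (mod 169) ✓
Thus |⟨154⟩| = ord(154) = 156.
[(Z/169Z)^× : ⟨154⟩] = 156/156 = 1.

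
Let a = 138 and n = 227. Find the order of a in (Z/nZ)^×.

By Lagrange's theorem, ord_227(138) divides φ(227) = 227 − 1 = 226 = 2 · 113.
Divisors of 226: 1, 2, 113, 226.
Check 138^d mod 227 for each divisor in increasing order:
138^1 ≡ 138 (mod 227)
138^2 ≡ 203 (mod 227)
138^113 ≡ 226 (mod 227)
138^226 ≡ 1 (mod 227) ✓
The smallest such exponent is 226, so the order of 138 is 226.

226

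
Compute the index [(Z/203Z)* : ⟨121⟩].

Since 121 ∈ (Z/203Z)^×, its order divides φ(203) = φ(7·29) = (7−1)·(29−1) = 6·28 = 168 = 2^3 · 3 · 7.
Divisors of 168: 1, 2, 3, 4, 6, 7, 8, 12, 14, 21, 24, 28, 42, 56, 84, 168.
Check 121^d mod 203 for each divisor in increasing order:
121^1 ≡ 121 (mod 203)
121^2 ≡ 25 (mod 203)
121^3 ≡ 183 (mod 203)
121^4 ≡ 16 (mod 203)
121^6 ≡ 197 (mod 203)
121^7 ≡ 86 (mod 203)
121^8 ≡ 53 (mod 203)
121^12 ≡ 36 (mod 203)
121^14 ≡ 88 (mod 203)
121^21 ≡ 57 (mod 203)
121^24 ≡ 78 (mod 203)
121^28 ≡ 30 (mod 203)
121^42 ≡ 1 (mod 203) ✓
The order of 121 is 42, so the subgroup it generates has 42 elements.
The index is φ(203) / ord(121) = 168 / 42 = 4.

4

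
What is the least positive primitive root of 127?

3

φ(127) = 127 − 1 = 126 = 2 · 3^2 · 7.
Test candidates g = 2, 3, … against the prime factors q ∈ {2, 3, 7} of φ(127): g is a generator iff g^(126/q) ≢ 1 for every such q.
g = 2: 2^63 ≡ 1 — hits 1, so not a primitive root.
g = 3: 3^63 ≡ 126; 3^42 ≡ 107; 3^18 ≡ 4 — none is 1, so 3 is a primitive root.
The smallest primitive root modulo 127 is 3.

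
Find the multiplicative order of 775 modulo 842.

By Lagrange's theorem, ord_842(775) divides φ(842) = φ(2)·φ(421) = 1·420 = 420 = 2^2 · 3 · 5 · 7.
Divisors of 420: 1, 2, 3, 4, 5, 6, 7, 10, 12, 14, 15, 20, 21, 28, 30, 35, 42, 60, 70, 84, 105, 140, 210, 420.
Evaluate successive powers at the divisors of 420:
775^1 ≡ 775 (mod 842)
775^2 ≡ 279 (mod 842)
775^3 ≡ 673 (mod 842)
775^4 ≡ 377 (mod 842)
775^5 ≡ 1 (mod 842) ✓
The smallest such exponent is 5, so the order of 775 is 5.

5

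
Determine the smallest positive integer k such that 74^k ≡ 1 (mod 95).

18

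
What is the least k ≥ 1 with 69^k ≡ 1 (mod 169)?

Since 69 ∈ (Z/169Z)^×, its order divides φ(169) = φ(13^2) = 13·(13−1) = 156 = 2^2 · 3 · 13.
Divisors of 156: 1, 2, 3, 4, 6, 12, 13, 26, 39, 52, 78, 156.
Test each divisor d:
69^1 ≡ 69 (mod 169)
69^2 ≡ 29 (mod 169)
69^3 ≡ 142 (mod 169)
69^4 ≡ 165 (mod 169)
69^6 ≡ 53 (mod 169)
69^12 ≡ 105 (mod 169)
69^13 ≡ 147 (mod 169)
69^26 ≡ 146 (mod 169)
69^39 ≡ 168 (mod 169)
69^52 ≡ 22 (mod 169)
69^78 ≡ 1 (mod 169) ✓
Therefore the multiplicative order of 69 modulo 169 is 78.

78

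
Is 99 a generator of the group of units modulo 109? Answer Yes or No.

Yes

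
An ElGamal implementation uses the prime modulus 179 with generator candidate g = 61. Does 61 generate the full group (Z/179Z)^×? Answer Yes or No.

φ(179) = 179 − 1 = 178 = 2 · 89.
61 is a primitive root mod 179 iff 61^(φ(179)/q) ≢ 1 for every prime q | φ(179), i.e. q ∈ {2, 89}.
61^89 ≡ 1 (mod 179)  [q = 2: ≡ 1 ✗]
61^2 ≡ 141 (mod 179)  [q = 89: ≢ 1 ✓]
61^89 ≡ 1 shows ord(61) | 89, strictly less than φ(179); not a primitive root.

No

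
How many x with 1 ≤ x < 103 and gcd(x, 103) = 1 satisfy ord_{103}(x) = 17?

16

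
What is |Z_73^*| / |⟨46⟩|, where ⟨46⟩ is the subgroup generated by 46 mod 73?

18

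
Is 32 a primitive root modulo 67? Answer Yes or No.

Yes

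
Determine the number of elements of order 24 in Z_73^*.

8

φ(73) = 73 − 1 = 72 = 2^3 · 3^2.
(Z/73Z)^× is cyclic (|G| = 72); a cyclic group of order m has exactly φ(d) elements of each order d | m, and none otherwise.
24 = 2^3 · 3 divides 72, and φ(24) = 8.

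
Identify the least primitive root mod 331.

3

φ(331) = 331 − 1 = 330 = 2 · 3 · 5 · 11.
Test candidates g = 2, 3, … against the prime factors q ∈ {2, 3, 5, 11} of φ(331): g is a generator iff g^(330/q) ≢ 1 for every such q.
g = 2: 2^165 ≡ 330; 2^110 ≡ 299; 2^66 ≡ 64; 2^30 ≡ 1 — hits 1, so not a primitive root.
g = 3: 3^165 ≡ 330; 3^110 ≡ 299; 3^66 ≡ 64; 3^30 ≡ 270 — none is 1, so 3 is a primitive root.
Hence the least primitive root of 331 is 3.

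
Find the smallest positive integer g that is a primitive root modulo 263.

φ(263) = 263 − 1 = 262 = 2 · 131.
Test candidates g = 2, 3, … against the prime factors q ∈ {2, 131} of φ(263): g is a generator iff g^(262/q) ≢ 1 for every such q.
g = 2: 2^131 ≡ 1 — hits 1, so not a primitive root.
g = 3: 3^131 ≡ 1 — hits 1, so not a primitive root.
g = 4: 4^131 ≡ 1 — hits 1, so not a primitive root.
g = 5: 5^131 ≡ 262; 5^2 ≡ 25 — none is 1, so 5 is a primitive root.
So 5 is the smallest generator of (Z/263Z)^×.

5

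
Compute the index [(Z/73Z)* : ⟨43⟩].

ord(43) | φ(73) = 73 − 1 = 72 = 2^3 · 3^2.
Divisors of 72: 1, 2, 3, 4, 6, 8, 9, 12, 18, 24, 36, 72.
Compute 43^d (mod 73) for the divisors d until we hit 1:
43^1 ≡ 43
43^2 ≡ 24
43^3 ≡ 10
43^4 ≡ 65
43^6 ≡ 27
43^8 ≡ 64
43^9 ≡ 51
43^12 ≡ 72
43^18 ≡ 46
43^24 ≡ 1
Thus |⟨43⟩| = ord(43) = 24.
The index is φ(73) / ord(43) = 72 / 24 = 3.

3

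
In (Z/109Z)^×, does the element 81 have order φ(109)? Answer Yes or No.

φ(109) = 109 − 1 = 108 = 2^2 · 3^3.
It suffices to check that the order of 81 is not a proper divisor of 108: compute 81^(108/q) for q ∈ {2, 3}.
81^54 ≡ 1 (mod 109)  [q = 2: ≡ 1 ✗]
81^36 ≡ 63 (mod 109)  [q = 3: ≢ 1 ✓]
81^54 ≡ 1 shows ord(81) | 54, strictly less than φ(109); not a primitive root.

No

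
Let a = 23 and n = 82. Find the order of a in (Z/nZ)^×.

ord(23) | φ(82) = φ(2)·φ(41) = 1·40 = 40 = 2^3 · 5.
Divisors of 40: 1, 2, 4, 5, 8, 10, 20, 40.
Compute 23^d (mod 82) for the divisors d until we hit 1:
23^1 ≡ 23
23^2 ≡ 37
23^4 ≡ 57
23^5 ≡ 81
23^8 ≡ 51
23^10 ≡ 1
Therefore the multiplicative order of 23 modulo 82 is 10.

10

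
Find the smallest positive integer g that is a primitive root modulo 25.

φ(25) = φ(5^2) = 5·(5−1) = 20 = 2^2 · 5.
g is a primitive root iff g^(20/q) ≢ 1 (mod 25) for each prime q ∈ {2, 5}.
g = 2: 2^10 ≡ 24; 2^4 ≡ 16 — none is 1, so 2 is a primitive root.
Hence the least primitive root of 25 is 2.

2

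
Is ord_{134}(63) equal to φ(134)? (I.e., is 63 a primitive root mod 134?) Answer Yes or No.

φ(134) = φ(2)·φ(67) = 1·66 = 66 = 2 · 3 · 11.
Test 63^(66/q) mod 134 for each prime factor q of 66:
63^33 ≡ 133 (mod 134)  [q = 2: ≢ 1 ✓]
63^22 ≡ 29 (mod 134)  [q = 3: ≢ 1 ✓]
63^6 ≡ 9 (mod 134)  [q = 11: ≢ 1 ✓]
None equal 1, so ord_134(63) = 66: 63 is a primitive root.

Yes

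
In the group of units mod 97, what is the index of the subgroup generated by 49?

2

The order of 49 must divide φ(97) = 97 − 1 = 96 = 2^5 · 3.
Divisors of 96: 1, 2, 3, 4, 6, 8, 12, 16, 24, 32, 48, 96.
Compute 49^d (mod 97) for the divisors d until we hit 1:
49^1 ≡ 49 (mod 97)
49^2 ≡ 73 (mod 97)
49^3 ≡ 85 (mod 97)
49^4 ≡ 91 (mod 97)
49^6 ≡ 47 (mod 97)
49^8 ≡ 36 (mod 97)
49^12 ≡ 75 (mod 97)
49^16 ≡ 35 (mod 97)
49^24 ≡ 96 (mod 97)
49^32 ≡ 61 (mod 97)
49^48 ≡ 1 (mod 97) ✓
So ord_97(49) = 48, hence |⟨49⟩| = 48.
Index = |(Z/97Z)^×| / |⟨49⟩| = 96 / 48 = 2.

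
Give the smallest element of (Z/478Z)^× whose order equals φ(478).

φ(478) = φ(2)·φ(239) = 1·238 = 238 = 2 · 7 · 17.
g is a primitive root iff g^(238/q) ≢ 1 (mod 478) for each prime q ∈ {2, 7, 17}.
g = 2: gcd(2, 478) = 2 > 1, not a unit — skip.
g = 3: 3^119 ≡ 1 — hits 1, so not a primitive root.
g = 4: gcd(4, 478) = 2 > 1, not a unit — skip.
g = 5: 5^119 ≡ 1 — hits 1, so not a primitive root.
g = 6: gcd(6, 478) = 2 > 1, not a unit — skip.
g = 7: 7^119 ≡ 477; 7^34 ≡ 263; 7^14 ≡ 211 — none is 1, so 7 is a primitive root.
So 7 is the smallest generator of (Z/478Z)^×.

7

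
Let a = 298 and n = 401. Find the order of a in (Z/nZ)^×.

200

Since 298 ∈ (Z/401Z)^×, its order divides φ(401) = 401 − 1 = 400 = 2^4 · 5^2.
Divisors of 400: 1, 2, 4, 5, 8, 10, 16, 20, 25, 40, 50, 80, 100, 200, 400.
Evaluate successive powers at the divisors of 400:
298^1 ≡ 298
298^2 ≡ 183
298^4 ≡ 206
298^5 ≡ 35
298^8 ≡ 331
298^10 ≡ 22
298^16 ≡ 88
298^20 ≡ 83
298^25 ≡ 98
298^40 ≡ 72
298^50 ≡ 381
298^80 ≡ 372
298^100 ≡ 400
298^200 ≡ 1
Therefore the multiplicative order of 298 modulo 401 is 200.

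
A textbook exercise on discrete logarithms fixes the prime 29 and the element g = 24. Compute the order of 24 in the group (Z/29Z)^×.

7

By Lagrange's theorem, ord_29(24) divides φ(29) = 29 − 1 = 28 = 2^2 · 7.
Divisors of 28: 1, 2, 4, 7, 14, 28.
Test each divisor d:
24^1 ≡ 24
24^2 ≡ 25
24^4 ≡ 16
24^7 ≡ 1
So ord_29(24) = 7.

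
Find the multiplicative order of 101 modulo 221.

6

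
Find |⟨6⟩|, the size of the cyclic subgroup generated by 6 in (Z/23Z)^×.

11

By Lagrange's theorem, ord_23(6) divides φ(23) = 23 − 1 = 22 = 2 · 11.
Divisors of 22: 1, 2, 11, 22.
Test each divisor d:
6^1 ≡ 6 (mod 23)
6^2 ≡ 13 (mod 23)
6^11 ≡ 1 (mod 23) ✓
Therefore the multiplicative order of 6 modulo 23 is 11.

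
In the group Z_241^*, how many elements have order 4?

2

φ(241) = 241 − 1 = 240 = 2^4 · 3 · 5.
Since (Z/241Z)^× is cyclic of order 240, the number of elements of order d is φ(d) when d | 240 and 0 otherwise.
4 = 2^2 divides 240, and φ(4) = 2.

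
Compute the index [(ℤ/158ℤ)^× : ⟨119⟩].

2

ord(119) | φ(158) = φ(2)·φ(79) = 1·78 = 78 = 2 · 3 · 13.
Divisors of 78: 1, 2, 3, 6, 13, 26, 39, 78.
Test each divisor d:
119^1 ≡ 119
119^2 ≡ 99
119^3 ≡ 89
119^6 ≡ 21
119^13 ≡ 23
119^26 ≡ 55
119^39 ≡ 1
Thus |⟨119⟩| = ord(119) = 39.
The index is φ(158) / ord(119) = 78 / 39 = 2.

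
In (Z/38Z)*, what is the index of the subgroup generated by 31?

3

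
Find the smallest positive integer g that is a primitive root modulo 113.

3

φ(113) = 113 − 1 = 112 = 2^4 · 7.
g is a primitive root iff g^(112/q) ≢ 1 (mod 113) for each prime q ∈ {2, 7}.
g = 2: 2^56 ≡ 1 — hits 1, so not a primitive root.
g = 3: 3^56 ≡ 112; 3^16 ≡ 49 — none is 1, so 3 is a primitive root.
Hence the least primitive root of 113 is 3.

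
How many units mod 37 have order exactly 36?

12

φ(37) = 37 − 1 = 36 = 2^2 · 3^2.
(Z/37Z)^× is cyclic (|G| = 36); a cyclic group of order m has exactly φ(d) elements of each order d | m, and none otherwise.
36 = 2^2 · 3^2 divides 36, and φ(36) = 12.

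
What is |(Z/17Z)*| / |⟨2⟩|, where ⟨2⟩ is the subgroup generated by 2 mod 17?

2

By Lagrange's theorem, ord_17(2) divides φ(17) = 17 − 1 = 16 = 2^4.
Divisors of 16: 1, 2, 4, 8, 16.
Evaluate successive powers at the divisors of 16:
2^1 ≡ 2
2^2 ≡ 4
2^4 ≡ 16
2^8 ≡ 1
Thus |⟨2⟩| = ord(2) = 8.
[(Z/17Z)^× : ⟨2⟩] = 16/8 = 2.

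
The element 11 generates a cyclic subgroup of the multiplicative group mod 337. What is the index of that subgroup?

3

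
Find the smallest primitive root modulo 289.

3

φ(289) = φ(17^2) = 17·(17−1) = 272 = 2^4 · 17.
g is a primitive root iff g^(272/q) ≢ 1 (mod 289) for each prime q ∈ {2, 17}.
g = 2: 2^136 ≡ 1 — hits 1, so not a primitive root.
g = 3: 3^136 ≡ 288; 3^16 ≡ 171 — none is 1, so 3 is a primitive root.
Hence the least primitive root of 289 is 3.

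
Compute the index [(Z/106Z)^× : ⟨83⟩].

ord(83) | φ(106) = φ(2)·φ(53) = 1·52 = 52 = 2^2 · 13.
Divisors of 52: 1, 2, 4, 13, 26, 52.
Check 83^d mod 106 for each divisor in increasing order:
83^1 ≡ 83
83^2 ≡ 105
83^4 ≡ 1
So ord_106(83) = 4, hence |⟨83⟩| = 4.
Index = |(Z/106Z)^×| / |⟨83⟩| = 52 / 4 = 13.

13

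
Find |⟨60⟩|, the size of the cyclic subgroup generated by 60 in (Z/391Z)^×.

88

The order of 60 must divide φ(391) = φ(17·23) = (17−1)·(23−1) = 16·22 = 352 = 2^5 · 11.
Divisors of 352: 1, 2, 4, 8, 11, 16, 22, 32, 44, 88, 176, 352.
Compute 60^d (mod 391) for the divisors d until we hit 1:
60^1 ≡ 60 (mod 391)
60^2 ≡ 81 (mod 391)
60^4 ≡ 305 (mod 391)
60^8 ≡ 358 (mod 391)
60^11 ≡ 321 (mod 391)
60^16 ≡ 307 (mod 391)
60^22 ≡ 208 (mod 391)
60^32 ≡ 18 (mod 391)
60^44 ≡ 254 (mod 391)
60^88 ≡ 1 (mod 391) ✓
So ord_391(60) = 88.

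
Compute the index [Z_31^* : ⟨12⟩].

ord(12) | φ(31) = 31 − 1 = 30 = 2 · 3 · 5.
Divisors of 30: 1, 2, 3, 5, 6, 10, 15, 30.
Test each divisor d:
12^1 ≡ 12 (mod 31)
12^2 ≡ 20 (mod 31)
12^3 ≡ 23 (mod 31)
12^5 ≡ 26 (mod 31)
12^6 ≡ 2 (mod 31)
12^10 ≡ 25 (mod 31)
12^15 ≡ 30 (mod 31)
12^30 ≡ 1 (mod 31) ✓
The order of 12 is 30, so the subgroup it generates has 30 elements.
Index = |(Z/31Z)^×| / |⟨12⟩| = 30 / 30 = 1.

1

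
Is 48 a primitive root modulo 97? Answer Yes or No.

No

φ(97) = 97 − 1 = 96 = 2^5 · 3.
48 is a primitive root mod 97 iff 48^(φ(97)/q) ≢ 1 for every prime q | φ(97), i.e. q ∈ {2, 3}.
48^48 ≡ 1 (mod 97)  [q = 2: ≡ 1 ✗]
48^32 ≡ 61 (mod 97)  [q = 3: ≢ 1 ✓]
The check at q = 2 fails, so 48 generates a proper subgroup.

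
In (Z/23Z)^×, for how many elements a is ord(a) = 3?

0

φ(23) = 23 − 1 = 22 = 2 · 11.
Since (Z/23Z)^× is cyclic of order 22, the number of elements of order d is φ(d) when d | 22 and 0 otherwise.
Since 3 ∤ 22, the count is 0.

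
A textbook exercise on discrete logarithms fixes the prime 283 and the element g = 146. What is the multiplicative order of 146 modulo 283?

ord(146) | φ(283) = 283 − 1 = 282 = 2 · 3 · 47.
Divisors of 282: 1, 2, 3, 6, 47, 94, 141, 282.
Check 146^d mod 283 for each divisor in increasing order:
146^1 ≡ 146
146^2 ≡ 91
146^3 ≡ 268
146^6 ≡ 225
146^47 ≡ 45
146^94 ≡ 44
146^141 ≡ 282
146^282 ≡ 1
Hence ord(146) = 282.

282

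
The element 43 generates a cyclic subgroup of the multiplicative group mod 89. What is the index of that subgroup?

1

The order of 43 must divide φ(89) = 89 − 1 = 88 = 2^3 · 11.
Divisors of 88: 1, 2, 4, 8, 11, 22, 44, 88.
Compute 43^d (mod 89) for the divisors d until we hit 1:
43^1 ≡ 43 (mod 89)
43^2 ≡ 69 (mod 89)
43^4 ≡ 44 (mod 89)
43^8 ≡ 67 (mod 89)
43^11 ≡ 52 (mod 89)
43^22 ≡ 34 (mod 89)
43^44 ≡ 88 (mod 89)
43^88 ≡ 1 (mod 89) ✓
So ord_89(43) = 88, hence |⟨43⟩| = 88.
The index is φ(89) / ord(43) = 88 / 88 = 1.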